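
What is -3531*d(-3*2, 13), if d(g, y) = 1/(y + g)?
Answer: -3531/7 ≈ -504.43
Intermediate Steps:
d(g, y) = 1/(g + y)
-3531*d(-3*2, 13) = -3531/(-3*2 + 13) = -3531/(-6 + 13) = -3531/7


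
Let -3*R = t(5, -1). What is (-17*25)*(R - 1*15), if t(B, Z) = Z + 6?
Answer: 21250/3 ≈ 7083.3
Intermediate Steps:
t(B, Z) = 6 + Z
R = -5/3 (R = -(6 - 1)/3 = -⅓*5 = -5/3 ≈ -1.6667)
(-17*25)*(R - 1*15) = (-17*25)*(-5/3 - 1*15) = -425*(-5/3 - 15) = -425*(-50/3) = 21250/3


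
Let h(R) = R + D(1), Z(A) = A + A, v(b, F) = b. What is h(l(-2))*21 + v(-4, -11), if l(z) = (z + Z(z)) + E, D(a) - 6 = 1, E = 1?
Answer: 38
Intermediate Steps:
D(a) = 7 (D(a) = 6 + 1 = 7)
Z(A) = 2*A
l(z) = 1 + 3*z (l(z) = (z + 2*z) + 1 = 3*z + 1 = 1 + 3*z)
h(R) = 7 + R (h(R) = R + 7 = 7 + R)
h(l(-2))*21 + v(-4, -11) = (7 + (1 + 3*(-2)))*21 - 4 = (7 + (1 - 6))*21 - 4 = (7 - 5)*21 - 4 = 2*21 - 4 = 42 - 4 = 38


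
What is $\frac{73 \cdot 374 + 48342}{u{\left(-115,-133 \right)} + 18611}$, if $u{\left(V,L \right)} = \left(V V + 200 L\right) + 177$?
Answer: $\frac{75644}{5413} \approx 13.975$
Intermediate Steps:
$u{\left(V,L \right)} = 177 + V^{2} + 200 L$ ($u{\left(V,L \right)} = \left(V^{2} + 200 L\right) + 177 = 177 + V^{2} + 200 L$)
$\frac{73 \cdot 374 + 48342}{u{\left(-115,-133 \right)} + 18611} = \frac{73 \cdot 374 + 48342}{\left(177 + \left(-115\right)^{2} + 200 \left(-133\right)\right) + 18611} = \frac{27302 + 48342}{\left(177 + 13225 - 26600\right) + 18611} = \frac{75644}{-13198 + 18611} = \frac{75644}{5413}$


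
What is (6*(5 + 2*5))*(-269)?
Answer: -24210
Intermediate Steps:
(6*(5 + 2*5))*(-269) = (6*(5 + 10))*(-269) = (6*15)*(-269) = 90*(-269) = -24210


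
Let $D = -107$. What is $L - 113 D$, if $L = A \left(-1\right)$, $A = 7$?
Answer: $12084$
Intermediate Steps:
$L = -7$ ($L = 7 \left(-1\right) = -7$)
$L - 113 D = -7 - -12091 = -7 + 12091 = 12084$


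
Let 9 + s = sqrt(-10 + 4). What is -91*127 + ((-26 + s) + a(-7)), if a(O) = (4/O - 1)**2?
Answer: -567887/49 + I*sqrt(6) ≈ -11590.0 + 2.4495*I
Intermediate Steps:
a(O) = (-1 + 4/O)**2
s = -9 + I*sqrt(6) (s = -9 + sqrt(-10 + 4) = -9 + sqrt(-6) = -9 + I*sqrt(6) ≈ -9.0 + 2.4495*I)
-91*127 + ((-26 + s) + a(-7)) = -91*127 + ((-26 + (-9 + I*sqrt(6))) + (-4 - 7)**2/(-7)**2) = -11557 + ((-35 + I*sqrt(6)) + (1/49)*(-11)**2) = -11557 + ((-35 + I*sqrt(6)) + (1/49)*121) = -11557 + ((-35 + I*sqrt(6)) + 121/49) = -11557 + (-1594/49 + I*sqrt(6)) = -567887/49 + I*sqrt(6)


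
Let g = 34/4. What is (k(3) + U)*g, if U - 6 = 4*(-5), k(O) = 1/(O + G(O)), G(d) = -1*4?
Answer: -255/2 ≈ -127.50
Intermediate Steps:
G(d) = -4
k(O) = 1/(-4 + O) (k(O) = 1/(O - 4) = 1/(-4 + O))
U = -14 (U = 6 + 4*(-5) = 6 - 20 = -14)
g = 17/2 (g = 34*(¼) = 17/2 ≈ 8.5000)
(k(3) + U)*g = (1/(-4 + 3) - 14)*(17/2) = (1/(-1) - 14)*(17/2) = (-1 - 14)*(17/2) = -15*17/2 = -255/2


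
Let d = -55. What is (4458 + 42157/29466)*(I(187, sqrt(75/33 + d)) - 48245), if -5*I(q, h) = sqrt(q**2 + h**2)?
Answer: -6339469468325/29466 - 26280317*sqrt(4224869)/324126 ≈ -2.1531e+8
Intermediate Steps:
I(q, h) = -sqrt(h**2 + q**2)/5 (I(q, h) = -sqrt(q**2 + h**2)/5 = -sqrt(h**2 + q**2)/5)
(4458 + 42157/29466)*(I(187, sqrt(75/33 + d)) - 48245) = (4458 + 42157/29466)*(-sqrt((sqrt(75/33 - 55))**2 + 187**2)/5 - 48245) = (4458 + 42157*(1/29466))*(-sqrt((sqrt(75*(1/33) - 55))**2 + 34969)/5 - 48245) = (4458 + 42157/29466)*(-sqrt((sqrt(25/11 - 55))**2 + 34969)/5 - 48245) = 131401585*(-sqrt((sqrt(-580/11))**2 + 34969)/5 - 48245)/29466 = 131401585*(-sqrt((2*I*sqrt(1595)/11)**2 + 34969)/5 - 48245)/29466 = 131401585*(-sqrt(-580/11 + 34969)/5 - 48245)/29466 = 131401585*(-sqrt(4224869)/55 - 48245)/29466 = 131401585*(-48245 - sqrt(4224869)/55)/29466 = -6339469468325/29466 - 26280317*sqrt(4224869)/324126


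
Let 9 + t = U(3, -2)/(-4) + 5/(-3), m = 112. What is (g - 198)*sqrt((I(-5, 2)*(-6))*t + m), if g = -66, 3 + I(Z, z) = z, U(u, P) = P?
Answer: -264*sqrt(51) ≈ -1885.3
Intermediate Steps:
I(Z, z) = -3 + z
t = -61/6 (t = -9 + (-2/(-4) + 5/(-3)) = -9 + (-2*(-1/4) + 5*(-1/3)) = -9 + (1/2 - 5/3) = -9 - 7/6 = -61/6 ≈ -10.167)
(g - 198)*sqrt((I(-5, 2)*(-6))*t + m) = (-66 - 198)*sqrt(((-3 + 2)*(-6))*(-61/6) + 112) = -264*sqrt(-1*(-6)*(-61/6) + 112) = -264*sqrt(6*(-61/6) + 112) = -264*sqrt(-61 + 112) = -264*sqrt(51)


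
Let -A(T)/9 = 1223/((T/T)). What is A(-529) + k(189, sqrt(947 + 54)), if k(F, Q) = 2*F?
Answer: -10629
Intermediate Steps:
A(T) = -11007 (A(T) = -11007/(T/T) = -11007/1 = -11007)
A(-529) + k(189, sqrt(947 + 54)) = -11007 + 2*189 = -11007 + 378 = -10629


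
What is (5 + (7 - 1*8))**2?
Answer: 16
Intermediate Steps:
(5 + (7 - 1*8))**2 = (5 + (7 - 8))**2 = (5 - 1)**2 = 4**2 = 16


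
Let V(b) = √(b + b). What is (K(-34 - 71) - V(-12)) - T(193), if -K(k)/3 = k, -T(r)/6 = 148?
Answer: 1203 - 2*I*√6 ≈ 1203.0 - 4.899*I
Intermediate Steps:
T(r) = -888 (T(r) = -6*148 = -888)
K(k) = -3*k
V(b) = √2*√b (V(b) = √(2*b) = √2*√b)
(K(-34 - 71) - V(-12)) - T(193) = (-3*(-34 - 71) - √2*√(-12)) - 1*(-888) = (-3*(-105) - √2*2*I*√3) + 888 = (315 - 2*I*√6) + 888 = 1203 - 2*I*√6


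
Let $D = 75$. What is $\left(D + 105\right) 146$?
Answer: $26280$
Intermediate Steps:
$\left(D + 105\right) 146 = \left(75 + 105\right) 146 = 180 \cdot 146 = 26280$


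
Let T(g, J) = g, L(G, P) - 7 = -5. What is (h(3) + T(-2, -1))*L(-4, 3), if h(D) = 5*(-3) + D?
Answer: -28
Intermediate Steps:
h(D) = -15 + D
L(G, P) = 2 (L(G, P) = 7 - 5 = 2)
(h(3) + T(-2, -1))*L(-4, 3) = ((-15 + 3) - 2)*2 = (-12 - 2)*2 = -14*2 = -28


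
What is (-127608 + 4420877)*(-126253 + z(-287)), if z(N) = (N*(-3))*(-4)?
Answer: -556824109493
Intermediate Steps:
z(N) = 12*N (z(N) = -3*N*(-4) = 12*N)
(-127608 + 4420877)*(-126253 + z(-287)) = (-127608 + 4420877)*(-126253 + 12*(-287)) = 4293269*(-126253 - 3444) = 4293269*(-129697) = -556824109493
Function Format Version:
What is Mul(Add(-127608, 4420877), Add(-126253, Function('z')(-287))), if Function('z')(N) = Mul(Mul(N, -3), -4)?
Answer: -556824109493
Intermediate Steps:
Function('z')(N) = Mul(12, N) (Function('z')(N) = Mul(Mul(-3, N), -4) = Mul(12, N))
Mul(Add(-127608, 4420877), Add(-126253, Function('z')(-287))) = Mul(Add(-127608, 4420877), Add(-126253, Mul(12, -287))) = Mul(4293269, Add(-126253, -3444)) = Mul(4293269, -129697) = -556824109493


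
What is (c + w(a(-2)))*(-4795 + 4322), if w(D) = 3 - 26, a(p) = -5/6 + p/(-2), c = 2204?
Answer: -1031613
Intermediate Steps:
a(p) = -⅚ - p/2 (a(p) = -5*⅙ + p*(-½) = -⅚ - p/2)
w(D) = -23
(c + w(a(-2)))*(-4795 + 4322) = (2204 - 23)*(-4795 + 4322) = 2181*(-473) = -1031613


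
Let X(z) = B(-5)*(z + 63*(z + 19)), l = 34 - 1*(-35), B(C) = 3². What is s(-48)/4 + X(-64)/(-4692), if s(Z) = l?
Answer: 8919/391 ≈ 22.811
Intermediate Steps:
B(C) = 9
l = 69 (l = 34 + 35 = 69)
s(Z) = 69
X(z) = 10773 + 576*z (X(z) = 9*(z + 63*(z + 19)) = 9*(z + 63*(19 + z)) = 9*(z + (1197 + 63*z)) = 9*(1197 + 64*z) = 10773 + 576*z)
s(-48)/4 + X(-64)/(-4692) = 69/4 + (10773 + 576*(-64))/(-4692) = 69*(¼) + (10773 - 36864)*(-1/4692) = 69/4 - 26091*(-1/4692) = 69/4 + 8697/1564 = 8919/391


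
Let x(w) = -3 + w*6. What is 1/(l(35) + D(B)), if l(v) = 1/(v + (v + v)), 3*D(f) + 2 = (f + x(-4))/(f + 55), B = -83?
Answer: 210/137 ≈ 1.5328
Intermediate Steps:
x(w) = -3 + 6*w
D(f) = -⅔ + (-27 + f)/(3*(55 + f)) (D(f) = -⅔ + ((f + (-3 + 6*(-4)))/(f + 55))/3 = -⅔ + ((f + (-3 - 24))/(55 + f))/3 = -⅔ + ((f - 27)/(55 + f))/3 = -⅔ + ((-27 + f)/(55 + f))/3 = -⅔ + (-27 + f)/(3*(55 + f)))
l(v) = 1/(3*v) (l(v) = 1/(v + 2*v) = 1/(3*v))
1/(l(35) + D(B)) = 1/((⅓)/35 + (-137 - 1*(-83))/(3*(55 - 83))) = 1/((⅓)*(1/35) + (⅓)*(-137 + 83)/(-28)) = 1/(1/105 + (⅓)*(-1/28)*(-54)) = 1/(1/105 + 9/14) = 1/(137/210) = 210/137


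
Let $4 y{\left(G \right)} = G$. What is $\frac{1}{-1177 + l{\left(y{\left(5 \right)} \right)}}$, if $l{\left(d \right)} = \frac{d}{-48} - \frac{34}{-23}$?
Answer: $- \frac{4416}{5191219} \approx -0.00085067$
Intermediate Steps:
$y{\left(G \right)} = \frac{G}{4}$
$l{\left(d \right)} = \frac{34}{23} - \frac{d}{48}$ ($l{\left(d \right)} = d \left(- \frac{1}{48}\right) - - \frac{34}{23} = - \frac{d}{48} + \frac{34}{23} = \frac{34}{23} - \frac{d}{48}$)
$\frac{1}{-1177 + l{\left(y{\left(5 \right)} \right)}} = \frac{1}{-1177 + \left(\frac{34}{23} - \frac{\frac{1}{4} \cdot 5}{48}\right)} = \frac{1}{-1177 + \left(\frac{34}{23} - \frac{5}{192}\right)} = \frac{1}{-1177 + \frac{6413}{4416}} = \frac{1}{- \frac{5191219}{4416}} = - \frac{4416}{5191219}$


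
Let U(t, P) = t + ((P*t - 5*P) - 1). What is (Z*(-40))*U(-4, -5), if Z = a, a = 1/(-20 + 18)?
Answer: 800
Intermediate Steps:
a = -½ (a = 1/(-2) = -½ ≈ -0.50000)
Z = -½ ≈ -0.50000
U(t, P) = -1 + t - 5*P + P*t (U(t, P) = t + ((-5*P + P*t) - 1) = t + (-1 - 5*P + P*t) = -1 + t - 5*P + P*t)
(Z*(-40))*U(-4, -5) = (-½*(-40))*(-1 - 4 - 5*(-5) - 5*(-4)) = 20*(-1 - 4 + 25 + 20) = 20*40 = 800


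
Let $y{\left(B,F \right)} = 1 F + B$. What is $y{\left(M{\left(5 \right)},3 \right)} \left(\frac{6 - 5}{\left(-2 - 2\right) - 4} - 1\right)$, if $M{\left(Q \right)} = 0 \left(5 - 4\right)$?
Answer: $- \frac{27}{8} \approx -3.375$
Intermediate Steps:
$M{\left(Q \right)} = 0$ ($M{\left(Q \right)} = 0 \cdot 1 = 0$)
$y{\left(B,F \right)} = B + F$ ($y{\left(B,F \right)} = F + B = B + F$)
$y{\left(M{\left(5 \right)},3 \right)} \left(\frac{6 - 5}{\left(-2 - 2\right) - 4} - 1\right) = \left(0 + 3\right) \left(\frac{6 - 5}{\left(-2 - 2\right) - 4} - 1\right) = 3 \left(1 \frac{1}{-4 - 4} - 1\right) = 3 \left(1 \frac{1}{-8} - 1\right) = 3 \left(1 \left(- \frac{1}{8}\right) - 1\right) = 3 \left(- \frac{1}{8} - 1\right) = 3 \left(- \frac{9}{8}\right) = - \frac{27}{8}$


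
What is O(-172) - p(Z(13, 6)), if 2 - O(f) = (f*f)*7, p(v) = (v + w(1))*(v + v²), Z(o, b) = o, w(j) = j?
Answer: -209634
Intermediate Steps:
p(v) = (1 + v)*(v + v²) (p(v) = (v + 1)*(v + v²) = (1 + v)*(v + v²))
O(f) = 2 - 7*f² (O(f) = 2 - f*f*7 = 2 - f²*7 = 2 - 7*f²)
O(-172) - p(Z(13, 6)) = (2 - 7*(-172)²) - 13*(1 + 13² + 2*13) = (2 - 7*29584) - 13*(1 + 169 + 26) = (2 - 207088) - 13*196 = -207086 - 1*2548 = -207086 - 2548 = -209634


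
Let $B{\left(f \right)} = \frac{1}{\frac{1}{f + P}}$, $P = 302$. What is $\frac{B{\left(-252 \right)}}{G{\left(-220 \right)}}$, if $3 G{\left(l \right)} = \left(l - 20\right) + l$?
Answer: $- \frac{15}{46} \approx -0.32609$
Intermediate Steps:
$G{\left(l \right)} = - \frac{20}{3} + \frac{2 l}{3}$ ($G{\left(l \right)} = \frac{\left(l - 20\right) + l}{3} = \frac{\left(-20 + l\right) + l}{3} = \frac{-20 + 2 l}{3} = - \frac{20}{3} + \frac{2 l}{3}$)
$B{\left(f \right)} = 302 + f$ ($B{\left(f \right)} = \frac{1}{\frac{1}{f + 302}} = \frac{1}{\frac{1}{302 + f}} = 302 + f$)
$\frac{B{\left(-252 \right)}}{G{\left(-220 \right)}} = \frac{302 - 252}{- \frac{20}{3} + \frac{2}{3} \left(-220\right)} = \frac{50}{- \frac{20}{3} - \frac{440}{3}} = \frac{50}{- \frac{460}{3}} = 50 \left(- \frac{3}{460}\right) = - \frac{15}{46}$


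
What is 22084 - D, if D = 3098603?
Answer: -3076519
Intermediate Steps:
22084 - D = 22084 - 1*3098603 = 22084 - 3098603 = -3076519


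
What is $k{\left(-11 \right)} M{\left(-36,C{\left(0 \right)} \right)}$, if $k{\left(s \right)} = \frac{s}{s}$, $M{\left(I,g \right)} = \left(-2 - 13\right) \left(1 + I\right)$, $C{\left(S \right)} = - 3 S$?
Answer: $525$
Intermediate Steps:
$M{\left(I,g \right)} = -15 - 15 I$ ($M{\left(I,g \right)} = - 15 \left(1 + I\right) = -15 - 15 I$)
$k{\left(s \right)} = 1$
$k{\left(-11 \right)} M{\left(-36,C{\left(0 \right)} \right)} = 1 \left(-15 - -540\right) = 1 \left(-15 + 540\right) = 1 \cdot 525 = 525$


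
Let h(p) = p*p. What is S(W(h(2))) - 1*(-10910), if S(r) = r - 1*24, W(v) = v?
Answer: 10890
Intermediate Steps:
h(p) = p**2
S(r) = -24 + r (S(r) = r - 24 = -24 + r)
S(W(h(2))) - 1*(-10910) = (-24 + 2**2) - 1*(-10910) = (-24 + 4) + 10910 = -20 + 10910 = 10890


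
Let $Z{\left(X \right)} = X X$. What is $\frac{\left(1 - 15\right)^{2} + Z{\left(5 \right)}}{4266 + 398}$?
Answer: $\frac{221}{4664} \approx 0.047384$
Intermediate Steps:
$Z{\left(X \right)} = X^{2}$
$\frac{\left(1 - 15\right)^{2} + Z{\left(5 \right)}}{4266 + 398} = \frac{\left(1 - 15\right)^{2} + 5^{2}}{4266 + 398} = \frac{\left(-14\right)^{2} + 25}{4664} = \left(196 + 25\right) \frac{1}{4664} = 221 \cdot \frac{1}{4664} = \frac{221}{4664}$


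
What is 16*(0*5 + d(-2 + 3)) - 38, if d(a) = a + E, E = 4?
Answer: 42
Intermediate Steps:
d(a) = 4 + a (d(a) = a + 4 = 4 + a)
16*(0*5 + d(-2 + 3)) - 38 = 16*(0*5 + (4 + (-2 + 3))) - 38 = 16*(0 + (4 + 1)) - 38 = 16*(0 + 5) - 38 = 16*5 - 38 = 80 - 38 = 42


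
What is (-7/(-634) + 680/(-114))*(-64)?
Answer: 6885152/18069 ≈ 381.05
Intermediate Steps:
(-7/(-634) + 680/(-114))*(-64) = (-7*(-1/634) + 680*(-1/114))*(-64) = (7/634 - 340/57)*(-64) = -215161/36138*(-64) = 6885152/18069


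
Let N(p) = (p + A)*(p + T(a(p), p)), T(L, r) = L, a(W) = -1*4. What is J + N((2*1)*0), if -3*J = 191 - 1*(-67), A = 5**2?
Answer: -186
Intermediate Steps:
a(W) = -4
A = 25
N(p) = (-4 + p)*(25 + p) (N(p) = (p + 25)*(p - 4) = (25 + p)*(-4 + p) = (-4 + p)*(25 + p))
J = -86 (J = -(191 - 1*(-67))/3 = -(191 + 67)/3 = -1/3*258 = -86)
J + N((2*1)*0) = -86 + (-100 + ((2*1)*0)**2 + 21*((2*1)*0)) = -86 + (-100 + (2*0)**2 + 21*(2*0)) = -86 + (-100 + 0**2 + 21*0) = -86 + (-100 + 0 + 0) = -86 - 100 = -186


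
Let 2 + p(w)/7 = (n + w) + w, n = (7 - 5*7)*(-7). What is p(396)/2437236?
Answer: 3451/1218618 ≈ 0.0028319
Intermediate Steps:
n = 196 (n = (7 - 35)*(-7) = -28*(-7) = 196)
p(w) = 1358 + 14*w (p(w) = -14 + 7*((196 + w) + w) = -14 + 7*(196 + 2*w) = -14 + (1372 + 14*w) = 1358 + 14*w)
p(396)/2437236 = (1358 + 14*396)/2437236 = (1358 + 5544)*(1/2437236) = 6902*(1/2437236) = 3451/1218618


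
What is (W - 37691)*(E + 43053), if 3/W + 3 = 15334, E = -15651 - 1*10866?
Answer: -9555174112848/15331 ≈ -6.2326e+8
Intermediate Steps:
E = -26517 (E = -15651 - 10866 = -26517)
W = 3/15331 (W = 3/(-3 + 15334) = 3/15331 ≈ 0.00019568)
(W - 37691)*(E + 43053) = (3/15331 - 37691)*(-26517 + 43053) = -577840718/15331*16536 = -9555174112848/15331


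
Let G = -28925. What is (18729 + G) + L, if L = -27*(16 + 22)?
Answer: -11222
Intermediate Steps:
L = -1026 (L = -27*38 = -1026)
(18729 + G) + L = (18729 - 28925) - 1026 = -10196 - 1026 = -11222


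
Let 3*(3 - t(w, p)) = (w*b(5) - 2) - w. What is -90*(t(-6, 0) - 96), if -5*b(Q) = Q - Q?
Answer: 8490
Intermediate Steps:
b(Q) = 0 (b(Q) = -(Q - Q)/5 = -1/5*0 = 0)
t(w, p) = 11/3 + w/3 (t(w, p) = 3 - ((w*0 - 2) - w)/3 = 3 - ((0 - 2) - w)/3 = 3 - (-2 - w)/3 = 3 + (2/3 + w/3) = 11/3 + w/3)
-90*(t(-6, 0) - 96) = -90*((11/3 + (1/3)*(-6)) - 96) = -90*((11/3 - 2) - 96) = -90*(5/3 - 96) = -90*(-283/3) = 8490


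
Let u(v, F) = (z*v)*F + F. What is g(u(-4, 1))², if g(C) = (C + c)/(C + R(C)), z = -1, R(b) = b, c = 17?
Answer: 121/25 ≈ 4.8400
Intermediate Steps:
u(v, F) = F - F*v (u(v, F) = (-v)*F + F = -F*v + F = F - F*v)
g(C) = (17 + C)/(2*C) (g(C) = (C + 17)/(C + C) = (17 + C)/((2*C)) = (17 + C)*(1/(2*C)) = (17 + C)/(2*C))
g(u(-4, 1))² = ((17 + 1*(1 - 1*(-4)))/(2*((1*(1 - 1*(-4))))))² = ((17 + 1*(1 + 4))/(2*((1*(1 + 4)))))² = ((17 + 1*5)/(2*((1*5))))² = ((½)*(17 + 5)/5)² = ((½)*(⅕)*22)² = (11/5)² = 121/25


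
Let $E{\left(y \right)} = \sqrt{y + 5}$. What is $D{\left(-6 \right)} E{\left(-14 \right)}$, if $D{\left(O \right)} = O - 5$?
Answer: $- 33 i \approx - 33.0 i$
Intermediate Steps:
$E{\left(y \right)} = \sqrt{5 + y}$
$D{\left(O \right)} = -5 + O$
$D{\left(-6 \right)} E{\left(-14 \right)} = \left(-5 - 6\right) \sqrt{5 - 14} = - 11 \sqrt{-9} = - 11 \cdot 3 i = - 33 i$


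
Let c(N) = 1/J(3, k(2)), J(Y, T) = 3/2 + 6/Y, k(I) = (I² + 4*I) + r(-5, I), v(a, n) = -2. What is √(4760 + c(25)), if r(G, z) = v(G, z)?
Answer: √233254/7 ≈ 68.995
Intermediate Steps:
r(G, z) = -2
k(I) = -2 + I² + 4*I (k(I) = (I² + 4*I) - 2 = -2 + I² + 4*I)
J(Y, T) = 3/2 + 6/Y (J(Y, T) = 3*(½) + 6/Y = 3/2 + 6/Y)
c(N) = 2/7 (c(N) = 1/(3/2 + 6/3) = 1/(3/2 + 6*(⅓)) = 1/(3/2 + 2) = 1/(7/2) = 2/7)
√(4760 + c(25)) = √(4760 + 2/7) = √(33322/7) = √233254/7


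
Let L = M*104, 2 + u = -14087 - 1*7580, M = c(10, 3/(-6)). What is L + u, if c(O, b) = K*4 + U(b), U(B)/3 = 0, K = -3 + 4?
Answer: -21253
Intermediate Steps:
K = 1
U(B) = 0 (U(B) = 3*0 = 0)
c(O, b) = 4 (c(O, b) = 1*4 + 0 = 4 + 0 = 4)
M = 4
u = -21669 (u = -2 + (-14087 - 1*7580) = -2 + (-14087 - 7580) = -2 - 21667 = -21669)
L = 416 (L = 4*104 = 416)
L + u = 416 - 21669 = -21253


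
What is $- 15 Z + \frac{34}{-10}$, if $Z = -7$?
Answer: $\frac{508}{5} \approx 101.6$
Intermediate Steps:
$- 15 Z + \frac{34}{-10} = \left(-15\right) \left(-7\right) + \frac{34}{-10} = 105 + 34 \left(- \frac{1}{10}\right) = 105 - \frac{17}{5} = \frac{508}{5}$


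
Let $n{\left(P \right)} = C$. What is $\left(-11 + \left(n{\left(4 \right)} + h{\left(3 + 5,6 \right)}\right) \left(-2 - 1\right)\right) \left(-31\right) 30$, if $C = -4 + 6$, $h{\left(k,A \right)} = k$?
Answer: $38130$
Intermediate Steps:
$C = 2$
$n{\left(P \right)} = 2$
$\left(-11 + \left(n{\left(4 \right)} + h{\left(3 + 5,6 \right)}\right) \left(-2 - 1\right)\right) \left(-31\right) 30 = \left(-11 + \left(2 + \left(3 + 5\right)\right) \left(-2 - 1\right)\right) \left(-31\right) 30 = \left(-11 + \left(2 + 8\right) \left(-3\right)\right) \left(-31\right) 30 = \left(-11 + 10 \left(-3\right)\right) \left(-31\right) 30 = \left(-11 - 30\right) \left(-31\right) 30 = \left(-41\right) \left(-31\right) 30 = 1271 \cdot 30 = 38130$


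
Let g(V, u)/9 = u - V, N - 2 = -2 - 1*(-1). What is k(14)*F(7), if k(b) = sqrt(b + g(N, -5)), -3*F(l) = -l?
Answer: 14*I*sqrt(10)/3 ≈ 14.757*I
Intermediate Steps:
N = 1 (N = 2 + (-2 - 1*(-1)) = 2 + (-2 + 1) = 2 - 1 = 1)
g(V, u) = -9*V + 9*u (g(V, u) = 9*(u - V) = -9*V + 9*u)
F(l) = l/3 (F(l) = -(-1)*l/3 = l/3)
k(b) = sqrt(-54 + b) (k(b) = sqrt(b + (-9*1 + 9*(-5))) = sqrt(b + (-9 - 45)) = sqrt(b - 54) = sqrt(-54 + b))
k(14)*F(7) = sqrt(-54 + 14)*((1/3)*7) = sqrt(-40)*(7/3) = (2*I*sqrt(10))*(7/3) = 14*I*sqrt(10)/3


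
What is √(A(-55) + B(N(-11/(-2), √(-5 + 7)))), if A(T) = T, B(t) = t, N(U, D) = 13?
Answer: I*√42 ≈ 6.4807*I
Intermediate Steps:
√(A(-55) + B(N(-11/(-2), √(-5 + 7)))) = √(-55 + 13) = √(-42) = I*√42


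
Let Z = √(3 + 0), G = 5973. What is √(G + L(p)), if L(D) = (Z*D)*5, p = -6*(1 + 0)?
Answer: √(5973 - 30*√3) ≈ 76.948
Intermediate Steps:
Z = √3 ≈ 1.7320
p = -6 (p = -6*1 = -6)
L(D) = 5*D*√3 (L(D) = (√3*D)*5 = (D*√3)*5 = 5*D*√3)
√(G + L(p)) = √(5973 + 5*(-6)*√3) = √(5973 - 30*√3)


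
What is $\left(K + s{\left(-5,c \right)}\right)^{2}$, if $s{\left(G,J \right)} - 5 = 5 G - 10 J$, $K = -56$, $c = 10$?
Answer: $30976$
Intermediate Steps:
$s{\left(G,J \right)} = 5 - 10 J + 5 G$ ($s{\left(G,J \right)} = 5 + \left(5 G - 10 J\right) = 5 + \left(- 10 J + 5 G\right) = 5 - 10 J + 5 G$)
$\left(K + s{\left(-5,c \right)}\right)^{2} = \left(-56 + \left(5 - 100 + 5 \left(-5\right)\right)\right)^{2} = \left(-56 - 120\right)^{2} = \left(-176\right)^{2} = 30976$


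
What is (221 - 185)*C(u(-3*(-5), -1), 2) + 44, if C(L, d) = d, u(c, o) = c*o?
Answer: 116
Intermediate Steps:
(221 - 185)*C(u(-3*(-5), -1), 2) + 44 = (221 - 185)*2 + 44 = 36*2 + 44 = 72 + 44 = 116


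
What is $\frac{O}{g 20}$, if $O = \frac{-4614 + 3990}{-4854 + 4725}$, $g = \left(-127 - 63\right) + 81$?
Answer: $- \frac{52}{23435} \approx -0.0022189$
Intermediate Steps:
$g = -109$ ($g = \left(-127 - 63\right) + 81 = -190 + 81 = -109$)
$O = \frac{208}{43}$ ($O = - \frac{624}{-129} = \left(-624\right) \left(- \frac{1}{129}\right) = \frac{208}{43} \approx 4.8372$)
$\frac{O}{g 20} = \frac{208}{43 \left(\left(-109\right) 20\right)} = \frac{208}{43 \left(-2180\right)} = \frac{208}{43} \left(- \frac{1}{2180}\right) = - \frac{52}{23435}$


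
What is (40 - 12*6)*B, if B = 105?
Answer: -3360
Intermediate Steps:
(40 - 12*6)*B = (40 - 12*6)*105 = (40 - 72)*105 = -32*105 = -3360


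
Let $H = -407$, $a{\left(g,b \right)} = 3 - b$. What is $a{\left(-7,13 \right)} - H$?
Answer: $397$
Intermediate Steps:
$a{\left(-7,13 \right)} - H = \left(3 - 13\right) - -407 = \left(3 - 13\right) + 407 = -10 + 407 = 397$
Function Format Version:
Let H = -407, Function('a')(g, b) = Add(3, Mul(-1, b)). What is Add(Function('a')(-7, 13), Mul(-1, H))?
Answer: 397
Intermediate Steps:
Add(Function('a')(-7, 13), Mul(-1, H)) = Add(Add(3, Mul(-1, 13)), Mul(-1, -407)) = Add(Add(3, -13), 407) = Add(-10, 407) = 397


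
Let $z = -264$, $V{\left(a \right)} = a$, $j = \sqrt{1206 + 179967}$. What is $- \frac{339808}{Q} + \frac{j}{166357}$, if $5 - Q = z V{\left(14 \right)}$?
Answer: $- \frac{339808}{3701} + \frac{\sqrt{181173}}{166357} \approx -91.813$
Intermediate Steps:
$j = \sqrt{181173} \approx 425.64$
$Q = 3701$ ($Q = 5 - \left(-264\right) 14 = 5 - -3696 = 5 + 3696 = 3701$)
$- \frac{339808}{Q} + \frac{j}{166357} = - \frac{339808}{3701} + \frac{\sqrt{181173}}{166357}$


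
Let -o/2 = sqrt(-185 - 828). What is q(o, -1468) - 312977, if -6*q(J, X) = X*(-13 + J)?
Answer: -948473/3 - 1468*I*sqrt(1013)/3 ≈ -3.1616e+5 - 15574.0*I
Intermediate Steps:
o = -2*I*sqrt(1013) (o = -2*sqrt(-185 - 828) = -2*I*sqrt(1013) ≈ -63.655*I)
q(J, X) = -X*(-13 + J)/6
q(o, -1468) - 312977 = (1/6)*(-1468)*(13 - (-2)*I*sqrt(1013)) - 312977 = (1/6)*(-1468)*(13 + 2*I*sqrt(1013)) - 312977 = (-9542/3 - 1468*I*sqrt(1013)/3) - 312977 = -948473/3 - 1468*I*sqrt(1013)/3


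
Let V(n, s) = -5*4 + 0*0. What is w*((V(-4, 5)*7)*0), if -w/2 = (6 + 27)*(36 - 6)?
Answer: 0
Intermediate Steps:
V(n, s) = -20 (V(n, s) = -20 + 0 = -20)
w = -1980 (w = -2*(6 + 27)*(36 - 6) = -66*30 = -2*990 = -1980)
w*((V(-4, 5)*7)*0) = -1980*(-20*7)*0 = -(-277200)*0 = -1980*0 = 0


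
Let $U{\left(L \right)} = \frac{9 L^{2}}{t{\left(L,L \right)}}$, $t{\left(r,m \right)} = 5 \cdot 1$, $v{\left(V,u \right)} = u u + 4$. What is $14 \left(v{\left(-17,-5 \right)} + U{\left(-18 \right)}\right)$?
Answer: $\frac{42854}{5} \approx 8570.8$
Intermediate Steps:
$v{\left(V,u \right)} = 4 + u^{2}$ ($v{\left(V,u \right)} = u^{2} + 4 = 4 + u^{2}$)
$t{\left(r,m \right)} = 5$
$U{\left(L \right)} = \frac{9 L^{2}}{5}$
$14 \left(v{\left(-17,-5 \right)} + U{\left(-18 \right)}\right) = 14 \left(\left(4 + \left(-5\right)^{2}\right) + \frac{9 \left(-18\right)^{2}}{5}\right) = 14 \left(\left(4 + 25\right) + \frac{9}{5} \cdot 324\right) = 14 \left(29 + \frac{2916}{5}\right) = 14 \cdot \frac{3061}{5} = \frac{42854}{5}$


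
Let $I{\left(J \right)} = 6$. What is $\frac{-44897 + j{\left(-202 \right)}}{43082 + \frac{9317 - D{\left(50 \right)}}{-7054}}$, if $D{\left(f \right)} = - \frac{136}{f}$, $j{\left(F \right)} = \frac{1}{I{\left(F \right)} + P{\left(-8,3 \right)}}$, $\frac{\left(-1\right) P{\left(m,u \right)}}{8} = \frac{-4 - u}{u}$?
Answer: $- \frac{292950415625}{281099275159} \approx -1.0422$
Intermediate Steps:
$P{\left(m,u \right)} = - \frac{8 \left(-4 - u\right)}{u}$ ($P{\left(m,u \right)} = - 8 \frac{-4 - u}{u} = - \frac{8 \left(-4 - u\right)}{u}$)
$j{\left(F \right)} = \frac{3}{74}$ ($j{\left(F \right)} = \frac{1}{6 + \left(8 + \frac{32}{3}\right)} = \frac{1}{6 + \frac{56}{3}} = \frac{1}{\frac{74}{3}} = \frac{3}{74}$)
$\frac{-44897 + j{\left(-202 \right)}}{43082 + \frac{9317 - D{\left(50 \right)}}{-7054}} = \frac{-44897 + \frac{3}{74}}{43082 + \frac{9317 - - \frac{136}{50}}{-7054}} = - \frac{3322375}{74 \left(43082 + \left(9317 - \left(-136\right) \frac{1}{50}\right) \left(- \frac{1}{7054}\right)\right)} = - \frac{3322375}{74 \left(43082 + \left(9317 - - \frac{68}{25}\right) \left(- \frac{1}{7054}\right)\right)} = - \frac{3322375}{74 \left(43082 + \left(9317 + \frac{68}{25}\right) \left(- \frac{1}{7054}\right)\right)} = - \frac{3322375}{74 \left(43082 + \frac{232993}{25} \left(- \frac{1}{7054}\right)\right)} = - \frac{3322375}{74 \left(43082 - \frac{232993}{176350}\right)} = - \frac{3322375}{74 \cdot \frac{7597277707}{176350}} = \left(- \frac{3322375}{74}\right) \frac{176350}{7597277707} = - \frac{292950415625}{281099275159}$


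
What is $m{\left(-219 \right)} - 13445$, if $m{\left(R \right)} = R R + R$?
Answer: $34297$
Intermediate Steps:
$m{\left(R \right)} = R + R^{2}$ ($m{\left(R \right)} = R^{2} + R = R + R^{2}$)
$m{\left(-219 \right)} - 13445 = - 219 \left(1 - 219\right) - 13445 = \left(-219\right) \left(-218\right) - 13445 = 47742 - 13445 = 34297$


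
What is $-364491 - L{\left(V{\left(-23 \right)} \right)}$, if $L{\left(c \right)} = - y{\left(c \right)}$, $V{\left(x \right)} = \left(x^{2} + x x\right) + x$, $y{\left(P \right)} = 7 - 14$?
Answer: $-364498$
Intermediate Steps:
$y{\left(P \right)} = -7$ ($y{\left(P \right)} = 7 - 14 = -7$)
$V{\left(x \right)} = x + 2 x^{2}$ ($V{\left(x \right)} = \left(x^{2} + x^{2}\right) + x = 2 x^{2} + x = x + 2 x^{2}$)
$L{\left(c \right)} = 7$ ($L{\left(c \right)} = \left(-1\right) \left(-7\right) = 7$)
$-364491 - L{\left(V{\left(-23 \right)} \right)} = -364491 - 7 = -364498$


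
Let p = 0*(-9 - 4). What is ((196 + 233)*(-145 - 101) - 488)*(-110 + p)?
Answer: 11662420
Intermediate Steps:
p = 0 (p = 0*(-13) = 0)
((196 + 233)*(-145 - 101) - 488)*(-110 + p) = ((196 + 233)*(-145 - 101) - 488)*(-110 + 0) = (429*(-246) - 488)*(-110) = (-105534 - 488)*(-110) = -106022*(-110) = 11662420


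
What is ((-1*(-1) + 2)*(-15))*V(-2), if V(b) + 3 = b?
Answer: 225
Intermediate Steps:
V(b) = -3 + b
((-1*(-1) + 2)*(-15))*V(-2) = ((-1*(-1) + 2)*(-15))*(-3 - 2) = ((1 + 2)*(-15))*(-5) = (3*(-15))*(-5) = -45*(-5) = 225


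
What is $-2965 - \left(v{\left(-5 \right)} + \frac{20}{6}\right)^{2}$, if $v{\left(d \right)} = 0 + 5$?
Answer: $- \frac{27310}{9} \approx -3034.4$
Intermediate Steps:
$v{\left(d \right)} = 5$
$-2965 - \left(v{\left(-5 \right)} + \frac{20}{6}\right)^{2} = -2965 - \left(5 + \frac{20}{6}\right)^{2} = -2965 - \left(5 + 20 \cdot \frac{1}{6}\right)^{2} = -2965 - \left(5 + \frac{10}{3}\right)^{2} = -2965 - \left(\frac{25}{3}\right)^{2} = -2965 - \frac{625}{9} = - \frac{27310}{9}$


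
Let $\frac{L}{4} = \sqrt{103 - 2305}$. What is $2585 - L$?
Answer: $2585 - 4 i \sqrt{2202} \approx 2585.0 - 187.7 i$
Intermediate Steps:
$L = 4 i \sqrt{2202}$ ($L = 4 \sqrt{103 - 2305} = 4 \sqrt{-2202} = 4 i \sqrt{2202} \approx 187.7 i$)
$2585 - L = 2585 - 4 i \sqrt{2202}$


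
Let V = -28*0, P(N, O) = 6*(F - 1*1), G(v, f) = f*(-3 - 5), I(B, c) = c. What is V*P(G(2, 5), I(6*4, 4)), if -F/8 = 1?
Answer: 0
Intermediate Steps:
F = -8 (F = -8*1 = -8)
G(v, f) = -8*f (G(v, f) = f*(-8) = -8*f)
P(N, O) = -54 (P(N, O) = 6*(-8 - 1*1) = 6*(-8 - 1) = 6*(-9) = -54)
V = 0
V*P(G(2, 5), I(6*4, 4)) = 0*(-54) = 0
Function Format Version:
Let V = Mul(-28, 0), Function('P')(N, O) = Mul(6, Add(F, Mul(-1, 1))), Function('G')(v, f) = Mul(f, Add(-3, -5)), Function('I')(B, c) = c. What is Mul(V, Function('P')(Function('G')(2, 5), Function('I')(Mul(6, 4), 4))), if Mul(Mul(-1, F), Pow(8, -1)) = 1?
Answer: 0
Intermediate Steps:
F = -8 (F = Mul(-8, 1) = -8)
Function('G')(v, f) = Mul(-8, f) (Function('G')(v, f) = Mul(f, -8) = Mul(-8, f))
Function('P')(N, O) = -54 (Function('P')(N, O) = Mul(6, Add(-8, Mul(-1, 1))) = Mul(6, Add(-8, -1)) = Mul(6, -9) = -54)
V = 0
Mul(V, Function('P')(Function('G')(2, 5), Function('I')(Mul(6, 4), 4))) = Mul(0, -54) = 0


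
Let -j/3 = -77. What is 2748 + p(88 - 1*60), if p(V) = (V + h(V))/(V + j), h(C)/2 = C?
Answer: 101688/37 ≈ 2748.3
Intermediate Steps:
j = 231 (j = -3*(-77) = 231)
h(C) = 2*C
p(V) = 3*V/(231 + V) (p(V) = (V + 2*V)/(V + 231) = (3*V)/(231 + V) = 3*V/(231 + V))
2748 + p(88 - 1*60) = 2748 + 3*(88 - 1*60)/(231 + (88 - 1*60)) = 2748 + 3*(88 - 60)/(231 + (88 - 60)) = 2748 + 3*28/(231 + 28) = 2748 + 3*28/259 = 2748 + 3*28*(1/259) = 2748 + 12/37 = 101688/37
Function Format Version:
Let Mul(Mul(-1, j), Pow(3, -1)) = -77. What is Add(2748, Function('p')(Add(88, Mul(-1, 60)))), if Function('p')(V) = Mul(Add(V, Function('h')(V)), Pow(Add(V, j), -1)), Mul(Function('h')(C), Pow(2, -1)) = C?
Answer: Rational(101688, 37) ≈ 2748.3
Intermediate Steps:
j = 231 (j = Mul(-3, -77) = 231)
Function('h')(C) = Mul(2, C)
Function('p')(V) = Mul(3, V, Pow(Add(231, V), -1)) (Function('p')(V) = Mul(Add(V, Mul(2, V)), Pow(Add(V, 231), -1)) = Mul(Mul(3, V), Pow(Add(231, V), -1)) = Mul(3, V, Pow(Add(231, V), -1)))
Add(2748, Function('p')(Add(88, Mul(-1, 60)))) = Add(2748, Mul(3, Add(88, Mul(-1, 60)), Pow(Add(231, Add(88, Mul(-1, 60))), -1))) = Add(2748, Mul(3, Add(88, -60), Pow(Add(231, Add(88, -60)), -1))) = Add(2748, Mul(3, 28, Pow(Add(231, 28), -1))) = Add(2748, Mul(3, 28, Pow(259, -1))) = Add(2748, Mul(3, 28, Rational(1, 259))) = Add(2748, Rational(12, 37)) = Rational(101688, 37)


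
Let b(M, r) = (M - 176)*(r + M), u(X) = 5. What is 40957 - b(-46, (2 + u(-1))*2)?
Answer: 33853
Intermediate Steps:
b(M, r) = (-176 + M)*(M + r)
40957 - b(-46, (2 + u(-1))*2) = 40957 - ((-46)² - 176*(-46) - 176*(2 + 5)*2 - 46*(2 + 5)*2) = 40957 - (2116 + 8096 - 1232*2 - 322*2) = 40957 - (2116 + 8096 - 176*14 - 46*14) = 40957 - (2116 + 8096 - 2464 - 644) = 40957 - 1*7104 = 40957 - 7104 = 33853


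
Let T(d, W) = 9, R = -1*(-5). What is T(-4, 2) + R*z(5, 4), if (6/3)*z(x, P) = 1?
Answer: 23/2 ≈ 11.500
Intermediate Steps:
R = 5
z(x, P) = ½ (z(x, P) = (½)*1 = ½)
T(-4, 2) + R*z(5, 4) = 9 + 5*(½) = 9 + 5/2 = 23/2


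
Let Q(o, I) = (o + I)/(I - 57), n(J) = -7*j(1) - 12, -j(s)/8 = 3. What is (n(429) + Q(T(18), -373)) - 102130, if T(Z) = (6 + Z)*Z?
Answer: -43848879/430 ≈ -1.0197e+5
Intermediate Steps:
j(s) = -24 (j(s) = -8*3 = -24)
T(Z) = Z*(6 + Z)
n(J) = 156 (n(J) = -7*(-24) - 12 = 168 - 12 = 156)
Q(o, I) = (I + o)/(-57 + I)
(n(429) + Q(T(18), -373)) - 102130 = (156 + (-373 + 18*(6 + 18))/(-57 - 373)) - 102130 = (156 + (-373 + 18*24)/(-430)) - 102130 = (156 - (-373 + 432)/430) - 102130 = (156 - 1/430*59) - 102130 = (156 - 59/430) - 102130 = 67021/430 - 102130 = -43848879/430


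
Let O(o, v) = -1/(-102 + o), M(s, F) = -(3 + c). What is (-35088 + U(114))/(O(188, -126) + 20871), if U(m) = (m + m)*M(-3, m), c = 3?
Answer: -447888/256415 ≈ -1.7467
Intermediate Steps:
M(s, F) = -6 (M(s, F) = -(3 + 3) = -1*6 = -6)
U(m) = -12*m (U(m) = (m + m)*(-6) = (2*m)*(-6) = -12*m)
(-35088 + U(114))/(O(188, -126) + 20871) = (-35088 - 12*114)/(-1/(-102 + 188) + 20871) = (-35088 - 1368)/(-1/86 + 20871) = -36456/(-1*1/86 + 20871) = -36456/(-1/86 + 20871) = -36456/1794905/86 = -36456*86/1794905 = -447888/256415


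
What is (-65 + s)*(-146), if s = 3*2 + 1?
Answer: 8468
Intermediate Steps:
s = 7 (s = 6 + 1 = 7)
(-65 + s)*(-146) = (-65 + 7)*(-146) = -58*(-146) = 8468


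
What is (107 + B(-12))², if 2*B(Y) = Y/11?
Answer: 1371241/121 ≈ 11333.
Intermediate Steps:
B(Y) = Y/22 (B(Y) = (Y/11)/2 = Y/22)
(107 + B(-12))² = (107 + (1/22)*(-12))² = (107 - 6/11)² = (1171/11)² = 1371241/121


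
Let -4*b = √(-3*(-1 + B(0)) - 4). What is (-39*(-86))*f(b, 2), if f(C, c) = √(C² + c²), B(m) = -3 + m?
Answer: 5031*√2 ≈ 7114.9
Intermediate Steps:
b = -√2/2 (b = -√(-3*(-1 + (-3 + 0)) - 4)/4 = -√(-3*(-1 - 3) - 4)/4 = -√(-3*(-4) - 4)/4 = -√(12 - 4)/4 = -√2/2 ≈ -0.70711)
(-39*(-86))*f(b, 2) = (-39*(-86))*√((-√2/2)² + 2²) = 3354*√(½ + 4) = 3354*√(9/2) = 3354*(3*√2/2) = 5031*√2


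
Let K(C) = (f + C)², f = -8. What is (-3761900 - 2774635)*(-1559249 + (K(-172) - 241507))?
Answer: 11558920886460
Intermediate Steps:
K(C) = (-8 + C)²
(-3761900 - 2774635)*(-1559249 + (K(-172) - 241507)) = (-3761900 - 2774635)*(-1559249 + ((-8 - 172)² - 241507)) = -6536535*(-1559249 + ((-180)² - 241507)) = -6536535*(-1559249 + (32400 - 241507)) = -6536535*(-1559249 - 209107) = -6536535*(-1768356) = 11558920886460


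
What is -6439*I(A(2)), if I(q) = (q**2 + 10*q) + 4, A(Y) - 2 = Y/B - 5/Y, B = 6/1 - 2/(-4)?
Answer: -9201331/676 ≈ -13611.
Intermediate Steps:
B = 13/2 (B = 6*1 - 2*(-1/4) = 6 + 1/2 = 13/2 ≈ 6.5000)
A(Y) = 2 - 5/Y + 2*Y/13 (A(Y) = 2 + (Y/(13/2) - 5/Y) = 2 + (Y*(2/13) - 5/Y) = 2 + (2*Y/13 - 5/Y) = 2 + (-5/Y + 2*Y/13) = 2 - 5/Y + 2*Y/13)
I(q) = 4 + q**2 + 10*q
-6439*I(A(2)) = -6439*(4 + (2 - 5/2 + (2/13)*2)**2 + 10*(2 - 5/2 + (2/13)*2)) = -6439*(4 + (2 - 5*1/2 + 4/13)**2 + 10*(2 - 5*1/2 + 4/13)) = -6439*(4 + (2 - 5/2 + 4/13)**2 + 10*(2 - 5/2 + 4/13)) = -6439*(4 + (-5/26)**2 + 10*(-5/26)) = -6439*(4 + 25/676 - 25/13) = -6439*1429/676 = -9201331/676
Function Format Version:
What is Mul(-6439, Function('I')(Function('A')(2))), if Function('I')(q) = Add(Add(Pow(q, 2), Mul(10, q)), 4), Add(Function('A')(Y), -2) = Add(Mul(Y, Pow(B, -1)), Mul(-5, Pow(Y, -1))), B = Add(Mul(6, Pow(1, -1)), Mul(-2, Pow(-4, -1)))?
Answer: Rational(-9201331, 676) ≈ -13611.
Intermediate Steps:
B = Rational(13, 2) (B = Add(Mul(6, 1), Mul(-2, Rational(-1, 4))) = Add(6, Rational(1, 2)) = Rational(13, 2) ≈ 6.5000)
Function('A')(Y) = Add(2, Mul(-5, Pow(Y, -1)), Mul(Rational(2, 13), Y)) (Function('A')(Y) = Add(2, Add(Mul(Y, Pow(Rational(13, 2), -1)), Mul(-5, Pow(Y, -1)))) = Add(2, Add(Mul(Y, Rational(2, 13)), Mul(-5, Pow(Y, -1)))) = Add(2, Add(Mul(Rational(2, 13), Y), Mul(-5, Pow(Y, -1)))) = Add(2, Add(Mul(-5, Pow(Y, -1)), Mul(Rational(2, 13), Y))) = Add(2, Mul(-5, Pow(Y, -1)), Mul(Rational(2, 13), Y)))
Function('I')(q) = Add(4, Pow(q, 2), Mul(10, q))
Mul(-6439, Function('I')(Function('A')(2))) = Mul(-6439, Add(4, Pow(Add(2, Mul(-5, Pow(2, -1)), Mul(Rational(2, 13), 2)), 2), Mul(10, Add(2, Mul(-5, Pow(2, -1)), Mul(Rational(2, 13), 2))))) = Mul(-6439, Add(4, Pow(Add(2, Mul(-5, Rational(1, 2)), Rational(4, 13)), 2), Mul(10, Add(2, Mul(-5, Rational(1, 2)), Rational(4, 13))))) = Mul(-6439, Add(4, Pow(Add(2, Rational(-5, 2), Rational(4, 13)), 2), Mul(10, Add(2, Rational(-5, 2), Rational(4, 13))))) = Mul(-6439, Add(4, Pow(Rational(-5, 26), 2), Mul(10, Rational(-5, 26)))) = Mul(-6439, Add(4, Rational(25, 676), Rational(-25, 13))) = Mul(-6439, Rational(1429, 676)) = Rational(-9201331, 676)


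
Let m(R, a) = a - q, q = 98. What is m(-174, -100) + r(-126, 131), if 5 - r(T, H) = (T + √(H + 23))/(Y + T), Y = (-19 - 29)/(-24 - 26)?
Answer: -101078/521 + 25*√154/3126 ≈ -193.91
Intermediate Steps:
m(R, a) = -98 + a (m(R, a) = a - 1*98 = a - 98 = -98 + a)
Y = 24/25 (Y = -48/(-50) = -48*(-1/50) = 24/25 ≈ 0.96000)
r(T, H) = 5 - (T + √(23 + H))/(24/25 + T) (r(T, H) = 5 - (T + √(H + 23))/(24/25 + T) = 5 - (T + √(23 + H))/(24/25 + T))
m(-174, -100) + r(-126, 131) = (-98 - 100) + 5*(24 - 5*√(23 + 131) + 20*(-126))/(24 + 25*(-126)) = -198 + 5*(24 - 5*√154 - 2520)/(24 - 3150) = -198 + 5*(-2496 - 5*√154)/(-3126) = -198 + 5*(-1/3126)*(-2496 - 5*√154) = -198 + (2080/521 + 25*√154/3126) = -101078/521 + 25*√154/3126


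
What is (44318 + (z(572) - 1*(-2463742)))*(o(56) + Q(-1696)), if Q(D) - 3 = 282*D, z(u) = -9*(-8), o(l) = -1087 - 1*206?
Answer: -1202804798184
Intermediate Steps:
o(l) = -1293 (o(l) = -1087 - 206 = -1293)
z(u) = 72
Q(D) = 3 + 282*D
(44318 + (z(572) - 1*(-2463742)))*(o(56) + Q(-1696)) = (44318 + (72 - 1*(-2463742)))*(-1293 + (3 + 282*(-1696))) = (44318 + (72 + 2463742))*(-1293 + (3 - 478272)) = (44318 + 2463814)*(-1293 - 478269) = 2508132*(-479562) = -1202804798184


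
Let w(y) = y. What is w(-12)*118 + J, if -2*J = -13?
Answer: -2819/2 ≈ -1409.5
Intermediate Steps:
J = 13/2 (J = -1/2*(-13) = 13/2 ≈ 6.5000)
w(-12)*118 + J = -12*118 + 13/2 = -1416 + 13/2 = -2819/2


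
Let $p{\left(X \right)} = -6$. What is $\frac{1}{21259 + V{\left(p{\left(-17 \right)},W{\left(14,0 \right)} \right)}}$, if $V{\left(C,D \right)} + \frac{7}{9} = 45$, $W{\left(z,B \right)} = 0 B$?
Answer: $\frac{9}{191729} \approx 4.6941 \cdot 10^{-5}$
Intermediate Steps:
$W{\left(z,B \right)} = 0$
$V{\left(C,D \right)} = \frac{398}{9}$ ($V{\left(C,D \right)} = - \frac{7}{9} + 45 = \frac{398}{9}$)
$\frac{1}{21259 + V{\left(p{\left(-17 \right)},W{\left(14,0 \right)} \right)}} = \frac{1}{21259 + \frac{398}{9}} = \frac{1}{\frac{191729}{9}} = \frac{9}{191729}$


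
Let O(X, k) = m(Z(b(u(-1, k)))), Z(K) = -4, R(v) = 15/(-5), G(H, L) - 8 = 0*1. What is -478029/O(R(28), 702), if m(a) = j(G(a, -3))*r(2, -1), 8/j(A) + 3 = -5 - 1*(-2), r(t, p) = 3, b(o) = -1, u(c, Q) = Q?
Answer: 478029/4 ≈ 1.1951e+5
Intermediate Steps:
G(H, L) = 8 (G(H, L) = 8 + 0*1 = 8 + 0 = 8)
R(v) = -3 (R(v) = 15*(-1/5) = -3)
j(A) = -4/3 (j(A) = 8/(-3 + (-5 - 1*(-2))) = 8/(-3 + (-5 + 2)) = 8/(-3 - 3) = 8/(-6) = 8*(-1/6) = -4/3)
m(a) = -4 (m(a) = -4/3*3 = -4)
O(X, k) = -4
-478029/O(R(28), 702) = -478029/(-4) = -478029*(-1/4) = 478029/4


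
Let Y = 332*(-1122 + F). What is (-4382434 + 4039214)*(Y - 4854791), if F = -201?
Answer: 1817015946940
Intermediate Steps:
Y = -439236 (Y = 332*(-1122 - 201) = 332*(-1323) = -439236)
(-4382434 + 4039214)*(Y - 4854791) = (-4382434 + 4039214)*(-439236 - 4854791) = -343220*(-5294027) = 1817015946940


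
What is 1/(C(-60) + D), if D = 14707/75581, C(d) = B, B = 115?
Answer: 6871/791502 ≈ 0.0086810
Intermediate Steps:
C(d) = 115
D = 1337/6871 (D = 14707*(1/75581) = 1337/6871 ≈ 0.19459)
1/(C(-60) + D) = 1/(115 + 1337/6871) = 1/(791502/6871) = 6871/791502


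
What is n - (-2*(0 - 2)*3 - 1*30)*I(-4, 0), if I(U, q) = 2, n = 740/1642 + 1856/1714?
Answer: 26408470/703597 ≈ 37.534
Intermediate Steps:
n = 1078978/703597 (n = 740*(1/1642) + 1856*(1/1714) = 370/821 + 928/857 = 1078978/703597 ≈ 1.5335)
n - (-2*(0 - 2)*3 - 1*30)*I(-4, 0) = 1078978/703597 - (-2*(0 - 2)*3 - 1*30)*2 = 1078978/703597 - (-2*(-2)*3 - 30)*2 = 1078978/703597 - (-1*(-4)*3 - 30)*2 = 1078978/703597 - (4*3 - 30)*2 = 1078978/703597 - (12 - 30)*2 = 1078978/703597 - (-18)*2 = 1078978/703597 - 1*(-36) = 1078978/703597 + 36 = 26408470/703597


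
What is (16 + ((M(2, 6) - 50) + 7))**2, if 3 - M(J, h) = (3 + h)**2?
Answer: 11025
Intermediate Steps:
M(J, h) = 3 - (3 + h)**2
(16 + ((M(2, 6) - 50) + 7))**2 = (16 + (((3 - (3 + 6)**2) - 50) + 7))**2 = (16 + (((3 - 1*9**2) - 50) + 7))**2 = (16 + (((3 - 1*81) - 50) + 7))**2 = (16 + (((3 - 81) - 50) + 7))**2 = (16 + ((-78 - 50) + 7))**2 = (16 + (-128 + 7))**2 = (16 - 121)**2 = (-105)**2 = 11025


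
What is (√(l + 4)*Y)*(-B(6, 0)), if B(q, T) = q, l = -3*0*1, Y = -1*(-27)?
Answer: -324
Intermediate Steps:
Y = 27
l = 0 (l = 0*1 = 0)
(√(l + 4)*Y)*(-B(6, 0)) = (√(0 + 4)*27)*(-1*6) = (√4*27)*(-6) = (2*27)*(-6) = 54*(-6) = -324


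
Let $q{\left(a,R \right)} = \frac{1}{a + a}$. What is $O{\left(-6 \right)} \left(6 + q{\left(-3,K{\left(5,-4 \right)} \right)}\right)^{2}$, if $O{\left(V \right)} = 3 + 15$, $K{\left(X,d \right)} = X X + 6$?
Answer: $\frac{1225}{2} \approx 612.5$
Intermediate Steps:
$K{\left(X,d \right)} = 6 + X^{2}$ ($K{\left(X,d \right)} = X^{2} + 6 = 6 + X^{2}$)
$q{\left(a,R \right)} = \frac{1}{2 a}$
$O{\left(V \right)} = 18$
$O{\left(-6 \right)} \left(6 + q{\left(-3,K{\left(5,-4 \right)} \right)}\right)^{2} = 18 \left(6 + \frac{1}{2 \left(-3\right)}\right)^{2} = 18 \left(6 + \frac{1}{2} \left(- \frac{1}{3}\right)\right)^{2} = 18 \left(6 - \frac{1}{6}\right)^{2} = 18 \left(\frac{35}{6}\right)^{2} = 18 \cdot \frac{1225}{36} = \frac{1225}{2}$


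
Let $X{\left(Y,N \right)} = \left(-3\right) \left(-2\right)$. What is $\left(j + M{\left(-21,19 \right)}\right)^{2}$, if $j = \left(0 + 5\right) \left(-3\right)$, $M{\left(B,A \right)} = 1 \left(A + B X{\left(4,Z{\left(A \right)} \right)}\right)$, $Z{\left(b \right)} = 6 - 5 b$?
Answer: $14884$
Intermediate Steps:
$X{\left(Y,N \right)} = 6$
$M{\left(B,A \right)} = A + 6 B$ ($M{\left(B,A \right)} = 1 \left(A + B 6\right) = 1 \left(A + 6 B\right) = A + 6 B$)
$j = -15$ ($j = 5 \left(-3\right) = -15$)
$\left(j + M{\left(-21,19 \right)}\right)^{2} = \left(-15 + \left(19 + 6 \left(-21\right)\right)\right)^{2} = \left(-15 + \left(19 - 126\right)\right)^{2} = \left(-15 - 107\right)^{2} = \left(-122\right)^{2} = 14884$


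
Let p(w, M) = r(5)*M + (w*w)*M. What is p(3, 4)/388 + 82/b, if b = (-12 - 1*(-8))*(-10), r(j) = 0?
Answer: 4157/1940 ≈ 2.1428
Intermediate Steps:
p(w, M) = M*w**2 (p(w, M) = 0*M + (w*w)*M = 0 + w**2*M = 0 + M*w**2 = M*w**2)
b = 40 (b = (-12 + 8)*(-10) = -4*(-10) = 40)
p(3, 4)/388 + 82/b = (4*3**2)/388 + 82/40 = (4*9)*(1/388) + 82*(1/40) = 36*(1/388) + 41/20 = 9/97 + 41/20 = 4157/1940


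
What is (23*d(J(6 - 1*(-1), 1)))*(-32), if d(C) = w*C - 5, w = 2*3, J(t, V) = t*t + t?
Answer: -243616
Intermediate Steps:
J(t, V) = t + t**2 (J(t, V) = t**2 + t = t + t**2)
w = 6
d(C) = -5 + 6*C (d(C) = 6*C - 5 = -5 + 6*C)
(23*d(J(6 - 1*(-1), 1)))*(-32) = (23*(-5 + 6*((6 - 1*(-1))*(1 + (6 - 1*(-1))))))*(-32) = (23*(-5 + 6*((6 + 1)*(1 + (6 + 1)))))*(-32) = (23*(-5 + 6*(7*(1 + 7))))*(-32) = (23*(-5 + 6*(7*8)))*(-32) = (23*(-5 + 6*56))*(-32) = (23*(-5 + 336))*(-32) = (23*331)*(-32) = 7613*(-32) = -243616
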